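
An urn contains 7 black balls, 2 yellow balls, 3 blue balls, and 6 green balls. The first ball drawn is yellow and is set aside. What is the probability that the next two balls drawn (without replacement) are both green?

After the first draw, 6 of the remaining 17 balls are green.
P = 6/17 × 5/16 = 30/272 = 15/136.

15/136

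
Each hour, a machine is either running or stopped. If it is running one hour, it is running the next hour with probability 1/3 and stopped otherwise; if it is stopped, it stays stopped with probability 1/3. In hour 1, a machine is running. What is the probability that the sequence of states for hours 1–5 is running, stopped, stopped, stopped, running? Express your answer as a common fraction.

Hour 1 is given. For each transition, use the conditional probability from the current state:
P(stopped | running) = 2/3; P(stopped | stopped) = 1/3; P(stopped | stopped) = 1/3; P(running | stopped) = 2/3.
P = 2/3 × 1/3 × 1/3 × 2/3 = 4/81.

4/81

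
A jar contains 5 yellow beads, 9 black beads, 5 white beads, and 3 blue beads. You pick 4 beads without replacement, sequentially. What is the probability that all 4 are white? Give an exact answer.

P(all white) = 5/22 × 4/21 × 3/20 × 2/19 = 120/175560 = 1/1463.

1/1463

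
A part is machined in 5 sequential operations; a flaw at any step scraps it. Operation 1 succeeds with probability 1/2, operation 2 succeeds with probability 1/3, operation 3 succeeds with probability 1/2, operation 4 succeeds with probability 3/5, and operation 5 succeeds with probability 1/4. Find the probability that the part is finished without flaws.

Each stage is reached only if all earlier stages succeed, so
P = 1/2 × 1/3 × 1/2 × 3/5 × 1/4 = 3/240 = 1/80.

1/80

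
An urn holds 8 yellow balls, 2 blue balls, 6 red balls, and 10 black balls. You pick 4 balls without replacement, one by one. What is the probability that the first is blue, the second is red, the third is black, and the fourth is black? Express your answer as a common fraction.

Each draw changes the counts, so multiply the conditional probabilities along the sequence:
P = 2/26 × 6/25 × 10/24 × 9/23 = 1080/358800 = 9/2990.

9/2990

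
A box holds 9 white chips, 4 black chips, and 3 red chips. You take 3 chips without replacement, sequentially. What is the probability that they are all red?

P(all red) = 3/16 × 2/15 × 1/14 = 6/3360 = 1/560.

1/560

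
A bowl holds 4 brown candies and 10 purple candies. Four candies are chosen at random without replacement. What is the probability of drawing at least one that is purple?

1000/1001

P(no purple) = 4/14 × 3/13 × 2/12 × 1/11 = 24/24024 = 1/1001.
P(at least one) = 1 − 1/1001 = 1000/1001.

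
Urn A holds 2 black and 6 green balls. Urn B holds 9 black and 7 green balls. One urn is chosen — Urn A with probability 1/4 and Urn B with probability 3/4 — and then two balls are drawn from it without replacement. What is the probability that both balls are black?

131/560

From Urn A: P(both black) = (2/8)(1/7) = 1/28.
From Urn B: P(both black) = (9/16)(8/15) = 3/10.
Total probability = (1/4)(1/28) + (3/4)(3/10) = 131/560.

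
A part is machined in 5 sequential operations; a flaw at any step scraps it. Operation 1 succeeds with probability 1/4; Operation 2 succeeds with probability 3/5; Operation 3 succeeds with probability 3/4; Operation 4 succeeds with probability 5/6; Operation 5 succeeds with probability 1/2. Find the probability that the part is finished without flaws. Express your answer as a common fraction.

3/64

Each stage is reached only if all earlier stages succeed, so
P = 1/4 × 3/5 × 3/4 × 5/6 × 1/2 = 45/960 = 3/64.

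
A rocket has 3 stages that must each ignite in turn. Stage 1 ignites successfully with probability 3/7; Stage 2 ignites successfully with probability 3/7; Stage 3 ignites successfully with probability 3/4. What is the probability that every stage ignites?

27/196

The events are sequential, so multiply the conditional probabilities:
P = 3/7 × 3/7 × 3/4 = 27/196.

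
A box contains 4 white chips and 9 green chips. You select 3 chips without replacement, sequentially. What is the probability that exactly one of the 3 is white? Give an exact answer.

One ordering (white drawn first) has probability 4/13 × 9/12 × 8/11 = 288/1716 = 24/143.
There are C(3,1) = 3 such orderings, each equally likely, so P = 3 × 24/143 = 72/143.

72/143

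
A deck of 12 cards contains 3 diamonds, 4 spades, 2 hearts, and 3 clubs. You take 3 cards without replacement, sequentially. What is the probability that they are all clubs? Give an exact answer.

1/220

P(all clubs) = 3/12 × 2/11 × 1/10 = 6/1320 = 1/220.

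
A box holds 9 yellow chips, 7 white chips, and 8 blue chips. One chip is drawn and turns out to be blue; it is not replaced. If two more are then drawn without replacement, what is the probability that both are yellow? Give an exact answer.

36/253

With the first chip removed, 9 yellow remain out of 23.
P = 9/23 × 8/22 = 72/506 = 36/253.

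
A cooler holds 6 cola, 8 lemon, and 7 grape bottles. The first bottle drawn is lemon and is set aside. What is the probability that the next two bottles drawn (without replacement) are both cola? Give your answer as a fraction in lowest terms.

With the first bottle removed, 6 cola remain out of 20.
P = 6/20 × 5/19 = 30/380 = 3/38.

3/38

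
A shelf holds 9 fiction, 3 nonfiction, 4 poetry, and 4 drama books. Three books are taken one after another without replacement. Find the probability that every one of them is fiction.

7/95

P(all fiction) = 9/20 × 8/19 × 7/18 = 504/6840 = 7/95.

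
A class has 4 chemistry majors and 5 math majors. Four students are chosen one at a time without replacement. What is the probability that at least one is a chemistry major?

P(no chemistry majors) = 5/9 × 4/8 × 3/7 × 2/6 = 120/3024 = 5/126.
P(at least one) = 1 − 5/126 = 121/126.

121/126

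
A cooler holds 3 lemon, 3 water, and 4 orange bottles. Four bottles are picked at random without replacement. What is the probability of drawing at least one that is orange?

P(no orange) = 6/10 × 5/9 × 4/8 × 3/7 = 360/5040 = 1/14.
P(at least one) = 1 − 1/14 = 13/14.

13/14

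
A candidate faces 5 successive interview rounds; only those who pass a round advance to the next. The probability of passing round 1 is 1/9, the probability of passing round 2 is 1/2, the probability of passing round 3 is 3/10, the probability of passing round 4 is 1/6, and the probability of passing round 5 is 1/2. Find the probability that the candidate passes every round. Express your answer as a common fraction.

1/720

The events are sequential, so multiply the conditional probabilities:
P = 1/9 × 1/2 × 3/10 × 1/6 × 1/2 = 3/2160 = 1/720.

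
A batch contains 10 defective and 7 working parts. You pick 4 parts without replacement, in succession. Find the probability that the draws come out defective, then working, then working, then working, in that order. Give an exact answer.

5/136

Each draw changes the counts, so multiply the conditional probabilities along the sequence:
P = 10/17 × 7/16 × 6/15 × 5/14 = 2100/57120 = 5/136.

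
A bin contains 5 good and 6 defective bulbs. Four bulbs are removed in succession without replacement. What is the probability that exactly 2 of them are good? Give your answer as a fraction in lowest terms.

One ordering (good drawn first) has probability 5/11 × 4/10 × 6/9 × 5/8 = 600/7920 = 5/66.
There are C(4,2) = 6 such orderings, each equally likely, so P = 6 × 5/66 = 5/11.

5/11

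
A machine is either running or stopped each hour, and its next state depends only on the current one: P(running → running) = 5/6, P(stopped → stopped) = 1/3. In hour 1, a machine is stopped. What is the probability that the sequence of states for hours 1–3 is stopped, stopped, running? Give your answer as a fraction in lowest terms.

2/9

Hour 1 is given. For each transition, use the conditional probability from the current state:
P(stopped | stopped) = 1/3; P(running | stopped) = 2/3.
P = 1/3 × 2/3 = 2/9.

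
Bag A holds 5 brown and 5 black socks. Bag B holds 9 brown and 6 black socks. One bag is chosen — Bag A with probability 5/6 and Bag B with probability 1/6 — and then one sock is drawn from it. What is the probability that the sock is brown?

From Bag A: P(brown) = 5/10.
From Bag B: P(brown) = 9/15.
Total probability = (5/6)(5/10) + (1/6)(9/15) = 31/60.

31/60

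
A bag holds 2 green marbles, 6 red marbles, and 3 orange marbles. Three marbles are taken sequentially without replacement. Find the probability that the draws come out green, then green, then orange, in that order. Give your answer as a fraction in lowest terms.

1/165

Multiply the probability of each draw given the previous ones:
P = 2/11 × 1/10 × 3/9 = 6/990 = 1/165.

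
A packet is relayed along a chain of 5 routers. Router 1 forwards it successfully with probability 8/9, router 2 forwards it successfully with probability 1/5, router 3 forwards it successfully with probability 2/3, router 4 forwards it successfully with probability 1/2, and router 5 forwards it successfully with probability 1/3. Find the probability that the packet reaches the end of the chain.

Each stage is reached only if all earlier stages succeed, so
P = 8/9 × 1/5 × 2/3 × 1/2 × 1/3 = 16/810 = 8/405.

8/405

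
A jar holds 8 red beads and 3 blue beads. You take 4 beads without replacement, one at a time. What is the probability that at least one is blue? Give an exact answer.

26/33

P(no blue) = 8/11 × 7/10 × 6/9 × 5/8 = 1680/7920 = 7/33.
P(at least one) = 1 − 7/33 = 26/33.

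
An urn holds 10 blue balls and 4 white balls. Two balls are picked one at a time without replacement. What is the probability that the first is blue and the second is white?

Chain rule:
P = 10/14 × 4/13 = 40/182 = 20/91.

20/91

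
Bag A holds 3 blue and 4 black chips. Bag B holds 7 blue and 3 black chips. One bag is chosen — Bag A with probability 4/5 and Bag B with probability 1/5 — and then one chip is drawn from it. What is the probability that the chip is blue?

From Bag A: P(blue) = 3/7.
From Bag B: P(blue) = 7/10.
Total probability = (4/5)(3/7) + (1/5)(7/10) = 169/350.

169/350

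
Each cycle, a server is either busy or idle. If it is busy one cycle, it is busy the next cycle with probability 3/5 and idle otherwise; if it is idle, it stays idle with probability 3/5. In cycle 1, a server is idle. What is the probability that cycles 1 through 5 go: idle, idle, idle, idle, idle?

81/625

Cycle 1 is given. For each transition, use the conditional probability from the current state:
P(idle | idle) = 3/5; P(idle | idle) = 3/5; P(idle | idle) = 3/5; P(idle | idle) = 3/5.
P = 3/5 × 3/5 × 3/5 × 3/5 = 81/625.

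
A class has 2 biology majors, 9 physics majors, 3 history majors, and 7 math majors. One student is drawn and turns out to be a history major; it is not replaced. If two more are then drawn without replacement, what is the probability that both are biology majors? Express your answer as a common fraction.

With the first student removed, 2 biology majors remain out of 20.
P = 2/20 × 1/19 = 2/380 = 1/190.

1/190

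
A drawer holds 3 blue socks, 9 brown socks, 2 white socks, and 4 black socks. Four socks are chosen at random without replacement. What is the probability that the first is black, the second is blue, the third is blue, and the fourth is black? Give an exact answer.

1/1020

Multiply the probability of each draw given the previous ones:
P = 4/18 × 3/17 × 2/16 × 3/15 = 72/73440 = 1/1020.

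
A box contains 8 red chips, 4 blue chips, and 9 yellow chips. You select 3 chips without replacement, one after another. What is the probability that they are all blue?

P = 4/21 × 3/20 × 2/19 = 24/7980 = 2/665.

2/665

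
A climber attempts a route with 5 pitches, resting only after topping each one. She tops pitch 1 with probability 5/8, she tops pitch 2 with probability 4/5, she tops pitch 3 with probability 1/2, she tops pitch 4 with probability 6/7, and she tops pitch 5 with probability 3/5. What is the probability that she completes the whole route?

9/70

Each stage is reached only if all earlier stages succeed, so
P = 5/8 × 4/5 × 1/2 × 6/7 × 3/5 = 360/2800 = 9/70.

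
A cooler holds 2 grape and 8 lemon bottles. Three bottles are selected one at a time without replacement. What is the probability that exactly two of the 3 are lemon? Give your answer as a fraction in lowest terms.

One ordering (lemon drawn first) has probability 8/10 × 7/9 × 2/8 = 112/720 = 7/45.
There are C(3,2) = 3 such orderings, each equally likely, so P = 3 × 7/45 = 7/15.

7/15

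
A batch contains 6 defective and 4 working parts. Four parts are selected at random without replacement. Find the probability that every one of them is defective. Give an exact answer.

P(every draw is defective) = 6/10 × 5/9 × 4/8 × 3/7 = 360/5040 = 1/14.

1/14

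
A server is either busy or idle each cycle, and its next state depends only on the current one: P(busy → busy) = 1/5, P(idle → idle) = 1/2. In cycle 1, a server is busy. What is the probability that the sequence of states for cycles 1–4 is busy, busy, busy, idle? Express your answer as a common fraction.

4/125

Cycle 1 is given. For each transition, use the conditional probability from the current state:
P(busy | busy) = 1/5; P(busy | busy) = 1/5; P(idle | busy) = 4/5.
P = 1/5 × 1/5 × 4/5 = 4/125.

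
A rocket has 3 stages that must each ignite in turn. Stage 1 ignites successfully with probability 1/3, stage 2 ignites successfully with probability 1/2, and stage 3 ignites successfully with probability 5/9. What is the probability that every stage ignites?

The events are sequential, so multiply the conditional probabilities:
P = 1/3 × 1/2 × 5/9 = 5/54.

5/54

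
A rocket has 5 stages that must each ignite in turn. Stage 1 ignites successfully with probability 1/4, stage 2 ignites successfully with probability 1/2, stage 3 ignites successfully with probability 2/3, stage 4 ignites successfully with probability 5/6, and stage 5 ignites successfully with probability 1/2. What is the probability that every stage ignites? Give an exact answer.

Multiplying along the chain,
P = 1/4 × 1/2 × 2/3 × 5/6 × 1/2 = 10/288 = 5/144.

5/144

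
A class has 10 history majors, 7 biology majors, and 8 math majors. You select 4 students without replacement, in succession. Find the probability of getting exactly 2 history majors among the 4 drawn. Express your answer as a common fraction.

One ordering (history majors drawn first) has probability 10/25 × 9/24 × 15/23 × 14/22 = 18900/303600 = 63/1012.
There are C(4,2) = 6 such orderings, each equally likely, so P = 6 × 63/1012 = 189/506.

189/506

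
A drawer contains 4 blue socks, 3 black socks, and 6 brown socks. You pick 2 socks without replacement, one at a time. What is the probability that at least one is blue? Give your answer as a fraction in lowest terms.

7/13

P(no blue) = 9/13 × 8/12 = 72/156 = 6/13.
P(at least one) = 1 − 6/13 = 7/13.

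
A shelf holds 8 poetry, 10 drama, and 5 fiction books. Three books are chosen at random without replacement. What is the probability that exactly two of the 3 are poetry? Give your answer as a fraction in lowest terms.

60/253

One ordering (poetry drawn first) has probability 8/23 × 7/22 × 15/21 = 840/10626 = 20/253.
There are C(3,2) = 3 such orderings, each equally likely, so P = 3 × 20/253 = 60/253.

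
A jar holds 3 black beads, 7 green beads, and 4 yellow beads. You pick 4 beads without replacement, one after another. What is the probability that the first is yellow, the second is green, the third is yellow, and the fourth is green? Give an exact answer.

3/143

Chain rule:
P = 4/14 × 7/13 × 3/12 × 6/11 = 504/24024 = 3/143.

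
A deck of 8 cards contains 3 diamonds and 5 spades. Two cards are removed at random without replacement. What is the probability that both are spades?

P = 5/8 × 4/7 = 20/56 = 5/14.

5/14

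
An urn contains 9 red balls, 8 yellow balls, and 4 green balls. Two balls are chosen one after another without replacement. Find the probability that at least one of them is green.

P(no green) = 17/21 × 16/20 = 272/420 = 68/105.
P(at least one) = 1 − 68/105 = 37/105.

37/105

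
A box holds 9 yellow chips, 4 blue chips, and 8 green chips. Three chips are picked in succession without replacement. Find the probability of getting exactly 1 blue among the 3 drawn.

272/665

One ordering (blue drawn first) has probability 4/21 × 17/20 × 16/19 = 1088/7980 = 272/1995.
There are C(3,1) = 3 such orderings, each equally likely, so P = 3 × 272/1995 = 272/665.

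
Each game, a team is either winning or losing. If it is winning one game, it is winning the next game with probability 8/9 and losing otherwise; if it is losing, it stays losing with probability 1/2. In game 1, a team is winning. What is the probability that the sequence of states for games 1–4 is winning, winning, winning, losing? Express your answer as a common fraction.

64/729

Game 1 is given. For each transition, use the conditional probability from the current state:
P(winning | winning) = 8/9; P(winning | winning) = 8/9; P(losing | winning) = 1/9.
P = 8/9 × 8/9 × 1/9 = 64/729.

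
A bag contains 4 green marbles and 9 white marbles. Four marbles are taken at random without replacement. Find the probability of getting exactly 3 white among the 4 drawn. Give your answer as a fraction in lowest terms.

One ordering (white drawn first) has probability 9/13 × 8/12 × 7/11 × 4/10 = 2016/17160 = 84/715.
There are C(4,3) = 4 such orderings, each equally likely, so P = 4 × 84/715 = 336/715.

336/715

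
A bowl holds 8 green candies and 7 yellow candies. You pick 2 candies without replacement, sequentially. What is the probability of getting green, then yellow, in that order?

Each draw changes the counts, so multiply the conditional probabilities along the sequence:
P = 8/15 × 7/14 = 56/210 = 4/15.

4/15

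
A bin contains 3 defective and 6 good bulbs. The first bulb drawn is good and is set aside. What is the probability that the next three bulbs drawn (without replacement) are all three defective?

1/56

With the first bulb removed, 3 defective remain out of 8.
P = 3/8 × 2/7 × 1/6 = 6/336 = 1/56.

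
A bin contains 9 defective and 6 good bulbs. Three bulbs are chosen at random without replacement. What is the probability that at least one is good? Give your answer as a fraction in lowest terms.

P(no good) = 9/15 × 8/14 × 7/13 = 504/2730 = 12/65.
P(at least one) = 1 − 12/65 = 53/65.

53/65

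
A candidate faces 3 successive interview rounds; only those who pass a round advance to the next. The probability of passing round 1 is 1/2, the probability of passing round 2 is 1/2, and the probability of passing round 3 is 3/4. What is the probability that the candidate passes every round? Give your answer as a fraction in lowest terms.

3/16

Each stage is reached only if all earlier stages succeed, so
P = 1/2 × 1/2 × 3/4 = 3/16.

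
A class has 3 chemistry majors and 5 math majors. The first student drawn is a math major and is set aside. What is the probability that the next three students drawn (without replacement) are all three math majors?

4/35

With the first student removed, 4 math majors remain out of 7.
P = 4/7 × 3/6 × 2/5 = 24/210 = 4/35.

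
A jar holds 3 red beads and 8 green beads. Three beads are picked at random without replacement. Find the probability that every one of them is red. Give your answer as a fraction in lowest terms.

P = 3/11 × 2/10 × 1/9 = 6/990 = 1/165.

1/165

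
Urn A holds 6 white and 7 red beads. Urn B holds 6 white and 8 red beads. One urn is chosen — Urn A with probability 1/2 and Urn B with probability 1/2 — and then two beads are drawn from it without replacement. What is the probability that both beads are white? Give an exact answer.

From Urn A: P(both white) = (6/13)(5/12) = 5/26.
From Urn B: P(both white) = (6/14)(5/13) = 15/91.
Total probability = (1/2)(5/26) + (1/2)(15/91) = 5/28.

5/28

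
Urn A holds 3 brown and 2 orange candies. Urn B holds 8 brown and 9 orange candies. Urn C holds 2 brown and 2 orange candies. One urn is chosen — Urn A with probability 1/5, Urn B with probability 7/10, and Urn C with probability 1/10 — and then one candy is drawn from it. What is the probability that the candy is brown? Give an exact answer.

From Urn A: P(brown) = 3/5.
From Urn B: P(brown) = 8/17.
From Urn C: P(brown) = 2/4.
Total probability = (1/5)(3/5) + (7/10)(8/17) + (1/10)(2/4) = 849/1700.

849/1700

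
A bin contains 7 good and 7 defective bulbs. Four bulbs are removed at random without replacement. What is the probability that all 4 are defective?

5/143

P(all defective) = 7/14 × 6/13 × 5/12 × 4/11 = 840/24024 = 5/143.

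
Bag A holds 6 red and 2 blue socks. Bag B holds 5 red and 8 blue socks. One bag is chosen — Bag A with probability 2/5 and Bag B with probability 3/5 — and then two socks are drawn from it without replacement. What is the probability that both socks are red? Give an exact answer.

53/182

From Bag A: P(both red) = (6/8)(5/7) = 15/28.
From Bag B: P(both red) = (5/13)(4/12) = 5/39.
Total probability = (2/5)(15/28) + (3/5)(5/39) = 53/182.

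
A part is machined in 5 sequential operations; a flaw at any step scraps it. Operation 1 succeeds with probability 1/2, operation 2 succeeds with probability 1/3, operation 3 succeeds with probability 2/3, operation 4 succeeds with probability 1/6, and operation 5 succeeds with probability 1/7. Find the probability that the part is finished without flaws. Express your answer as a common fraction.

1/378

The events are sequential, so multiply the conditional probabilities:
P = 1/2 × 1/3 × 2/3 × 1/6 × 1/7 = 2/756 = 1/378.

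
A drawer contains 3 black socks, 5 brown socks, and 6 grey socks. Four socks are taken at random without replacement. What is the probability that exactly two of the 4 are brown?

360/1001

One ordering (brown drawn first) has probability 5/14 × 4/13 × 9/12 × 8/11 = 1440/24024 = 60/1001.
There are C(4,2) = 6 such orderings, each equally likely, so P = 6 × 60/1001 = 360/1001.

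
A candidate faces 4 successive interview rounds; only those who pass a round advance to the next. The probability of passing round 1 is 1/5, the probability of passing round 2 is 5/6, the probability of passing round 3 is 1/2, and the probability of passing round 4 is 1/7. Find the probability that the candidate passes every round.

The events are sequential, so multiply the conditional probabilities:
P = 1/5 × 5/6 × 1/2 × 1/7 = 5/420 = 1/84.

1/84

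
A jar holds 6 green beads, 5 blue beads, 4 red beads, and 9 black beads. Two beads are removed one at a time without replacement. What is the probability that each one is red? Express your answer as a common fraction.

1/46

P(all red) = 4/24 × 3/23 = 12/552 = 1/46.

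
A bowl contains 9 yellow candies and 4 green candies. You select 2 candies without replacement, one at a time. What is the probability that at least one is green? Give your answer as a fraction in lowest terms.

7/13

P(no green) = 9/13 × 8/12 = 72/156 = 6/13.
P(at least one) = 1 − 6/13 = 7/13.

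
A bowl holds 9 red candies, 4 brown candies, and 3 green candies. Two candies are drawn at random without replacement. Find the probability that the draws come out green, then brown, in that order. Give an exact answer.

1/20

Multiply the probability of each draw given the previous ones:
P = 3/16 × 4/15 = 12/240 = 1/20.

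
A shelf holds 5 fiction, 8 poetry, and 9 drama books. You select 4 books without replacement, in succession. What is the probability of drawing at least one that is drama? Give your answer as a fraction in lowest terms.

120/133

P(no drama) = 13/22 × 12/21 × 11/20 × 10/19 = 17160/175560 = 13/133.
P(at least one) = 1 − 13/133 = 120/133.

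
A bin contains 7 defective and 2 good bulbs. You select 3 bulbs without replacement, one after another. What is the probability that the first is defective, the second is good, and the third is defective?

Multiply the probability of each draw given the previous ones:
P = 7/9 × 2/8 × 6/7 = 84/504 = 1/6.

1/6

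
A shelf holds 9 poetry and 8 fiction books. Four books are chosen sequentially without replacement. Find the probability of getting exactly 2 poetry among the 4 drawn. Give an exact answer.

One ordering (poetry drawn first) has probability 9/17 × 8/16 × 8/15 × 7/14 = 4032/57120 = 6/85.
There are C(4,2) = 6 such orderings, each equally likely, so P = 6 × 6/85 = 36/85.

36/85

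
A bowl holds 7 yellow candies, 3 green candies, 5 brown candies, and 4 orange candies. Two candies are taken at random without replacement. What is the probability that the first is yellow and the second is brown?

35/342

Multiply the probability of each draw given the previous ones:
P = 7/19 × 5/18 = 35/342.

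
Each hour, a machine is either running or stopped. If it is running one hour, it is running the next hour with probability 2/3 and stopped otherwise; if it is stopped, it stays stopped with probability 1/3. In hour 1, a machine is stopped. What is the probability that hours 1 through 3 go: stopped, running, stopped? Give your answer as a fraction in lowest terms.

2/9

Hour 1 is given. For each transition, use the conditional probability from the current state:
P(running | stopped) = 2/3; P(stopped | running) = 1/3.
P = 2/3 × 1/3 = 2/9.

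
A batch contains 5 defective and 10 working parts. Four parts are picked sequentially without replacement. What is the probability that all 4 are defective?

P(all defective) = 5/15 × 4/14 × 3/13 × 2/12 = 120/32760 = 1/273.

1/273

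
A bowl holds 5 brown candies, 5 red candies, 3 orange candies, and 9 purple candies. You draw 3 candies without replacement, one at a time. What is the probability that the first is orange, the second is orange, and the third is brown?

1/308

Each draw changes the counts, so multiply the conditional probabilities along the sequence:
P = 3/22 × 2/21 × 5/20 = 30/9240 = 1/308.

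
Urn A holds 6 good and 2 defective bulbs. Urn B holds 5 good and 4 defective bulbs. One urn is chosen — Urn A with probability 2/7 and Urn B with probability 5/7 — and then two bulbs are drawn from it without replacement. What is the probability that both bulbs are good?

From Urn A: P(both good) = (6/8)(5/7) = 15/28.
From Urn B: P(both good) = (5/9)(4/8) = 5/18.
Total probability = (2/7)(15/28) + (5/7)(5/18) = 155/441.

155/441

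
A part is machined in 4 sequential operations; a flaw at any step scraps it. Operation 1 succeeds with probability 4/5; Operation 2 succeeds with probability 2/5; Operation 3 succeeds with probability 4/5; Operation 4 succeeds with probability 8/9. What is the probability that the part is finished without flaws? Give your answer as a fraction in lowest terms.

Multiplying along the chain,
P = 4/5 × 2/5 × 4/5 × 8/9 = 256/1125.

256/1125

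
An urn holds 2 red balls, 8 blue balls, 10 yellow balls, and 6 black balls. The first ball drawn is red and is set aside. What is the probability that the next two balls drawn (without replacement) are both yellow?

After the first draw, 10 of the remaining 25 balls are yellow.
P = 10/25 × 9/24 = 90/600 = 3/20.

3/20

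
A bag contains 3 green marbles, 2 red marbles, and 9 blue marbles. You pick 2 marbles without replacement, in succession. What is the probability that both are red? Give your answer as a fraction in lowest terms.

1/91

P(every draw is red) = 2/14 × 1/13 = 2/182 = 1/91.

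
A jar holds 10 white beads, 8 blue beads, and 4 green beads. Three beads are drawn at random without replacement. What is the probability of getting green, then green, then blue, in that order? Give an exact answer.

4/385

Each draw changes the counts, so multiply the conditional probabilities along the sequence:
P = 4/22 × 3/21 × 8/20 = 96/9240 = 4/385.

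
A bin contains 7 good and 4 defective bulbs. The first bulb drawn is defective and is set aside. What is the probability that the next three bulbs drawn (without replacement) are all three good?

7/24

With the first bulb removed, 7 good remain out of 10.
P = 7/10 × 6/9 × 5/8 = 210/720 = 7/24.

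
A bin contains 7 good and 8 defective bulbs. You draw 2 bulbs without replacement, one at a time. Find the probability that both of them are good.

P(all good) = 7/15 × 6/14 = 42/210 = 1/5.

1/5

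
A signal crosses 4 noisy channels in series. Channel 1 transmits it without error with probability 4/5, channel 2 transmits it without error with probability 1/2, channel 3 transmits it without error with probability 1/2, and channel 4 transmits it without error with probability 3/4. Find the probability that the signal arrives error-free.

The events are sequential, so multiply the conditional probabilities:
P = 4/5 × 1/2 × 1/2 × 3/4 = 12/80 = 3/20.

3/20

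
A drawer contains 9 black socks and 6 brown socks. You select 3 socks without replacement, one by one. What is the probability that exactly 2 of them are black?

216/455

One ordering (black drawn first) has probability 9/15 × 8/14 × 6/13 = 432/2730 = 72/455.
There are C(3,2) = 3 such orderings, each equally likely, so P = 3 × 72/455 = 216/455.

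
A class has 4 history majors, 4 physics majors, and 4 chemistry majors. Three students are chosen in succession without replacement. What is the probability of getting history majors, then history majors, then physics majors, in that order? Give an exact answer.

Multiply the probability of each draw given the previous ones:
P = 4/12 × 3/11 × 4/10 = 48/1320 = 2/55.

2/55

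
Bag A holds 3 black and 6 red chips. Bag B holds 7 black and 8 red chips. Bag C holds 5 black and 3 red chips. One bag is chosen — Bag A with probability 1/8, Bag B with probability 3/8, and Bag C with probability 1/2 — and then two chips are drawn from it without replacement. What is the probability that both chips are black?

887/3360

From Bag A: P(both black) = (3/9)(2/8) = 1/12.
From Bag B: P(both black) = (7/15)(6/14) = 1/5.
From Bag C: P(both black) = (5/8)(4/7) = 5/14.
Total probability = (1/8)(1/12) + (3/8)(1/5) + (1/2)(5/14) = 887/3360.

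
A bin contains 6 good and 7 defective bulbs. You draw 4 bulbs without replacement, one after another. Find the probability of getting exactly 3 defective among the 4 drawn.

One ordering (defective drawn first) has probability 7/13 × 6/12 × 5/11 × 6/10 = 1260/17160 = 21/286.
There are C(4,3) = 4 such orderings, each equally likely, so P = 4 × 21/286 = 42/143.

42/143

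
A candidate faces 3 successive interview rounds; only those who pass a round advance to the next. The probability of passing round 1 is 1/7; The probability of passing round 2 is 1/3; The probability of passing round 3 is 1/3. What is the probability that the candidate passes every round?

1/63

Multiplying along the chain,
P = 1/7 × 1/3 × 1/3 = 1/63.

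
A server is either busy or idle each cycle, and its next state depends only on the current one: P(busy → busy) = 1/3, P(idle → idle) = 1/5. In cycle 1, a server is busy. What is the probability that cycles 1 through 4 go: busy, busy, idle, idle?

2/45

Cycle 1 is given. For each transition, use the conditional probability from the current state:
P(busy | busy) = 1/3; P(idle | busy) = 2/3; P(idle | idle) = 1/5.
P = 1/3 × 2/3 × 1/5 = 2/45.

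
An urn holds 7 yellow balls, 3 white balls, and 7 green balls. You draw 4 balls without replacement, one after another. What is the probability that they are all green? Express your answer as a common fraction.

1/68

P(all green) = 7/17 × 6/16 × 5/15 × 4/14 = 840/57120 = 1/68.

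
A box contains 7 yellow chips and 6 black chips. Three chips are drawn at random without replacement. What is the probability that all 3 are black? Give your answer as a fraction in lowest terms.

P(every draw is black) = 6/13 × 5/12 × 4/11 = 120/1716 = 10/143.

10/143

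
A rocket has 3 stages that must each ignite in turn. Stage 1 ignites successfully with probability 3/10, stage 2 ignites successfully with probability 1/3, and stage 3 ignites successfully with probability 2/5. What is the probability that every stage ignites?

Multiplying along the chain,
P = 3/10 × 1/3 × 2/5 = 6/150 = 1/25.

1/25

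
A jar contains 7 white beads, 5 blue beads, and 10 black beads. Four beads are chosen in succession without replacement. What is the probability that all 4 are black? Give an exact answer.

6/209

P(all black) = 10/22 × 9/21 × 8/20 × 7/19 = 5040/175560 = 6/209.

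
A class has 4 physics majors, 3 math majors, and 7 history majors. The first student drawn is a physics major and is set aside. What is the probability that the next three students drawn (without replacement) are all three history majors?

35/286

After the first draw, 7 of the remaining 13 students are history majors.
P = 7/13 × 6/12 × 5/11 = 210/1716 = 35/286.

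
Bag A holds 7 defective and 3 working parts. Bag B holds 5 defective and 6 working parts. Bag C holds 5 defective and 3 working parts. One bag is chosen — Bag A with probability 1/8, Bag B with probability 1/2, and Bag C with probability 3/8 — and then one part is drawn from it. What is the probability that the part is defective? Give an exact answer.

From Bag A: P(defective) = 7/10.
From Bag B: P(defective) = 5/11.
From Bag C: P(defective) = 5/8.
Total probability = (1/8)(7/10) + (1/2)(5/11) + (3/8)(5/8) = 1933/3520.

1933/3520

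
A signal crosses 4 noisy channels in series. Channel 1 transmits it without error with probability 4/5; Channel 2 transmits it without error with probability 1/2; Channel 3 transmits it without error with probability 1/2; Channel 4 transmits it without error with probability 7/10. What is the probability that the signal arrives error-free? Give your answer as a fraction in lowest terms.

The events are sequential, so multiply the conditional probabilities:
P = 4/5 × 1/2 × 1/2 × 7/10 = 28/200 = 7/50.

7/50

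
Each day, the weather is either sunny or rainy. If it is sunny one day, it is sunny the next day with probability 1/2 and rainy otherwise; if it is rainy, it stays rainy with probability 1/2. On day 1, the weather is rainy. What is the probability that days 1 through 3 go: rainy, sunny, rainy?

Day 1 is given. For each transition, use the conditional probability from the current state:
P(sunny | rainy) = 1/2; P(rainy | sunny) = 1/2.
P = 1/2 × 1/2 = 1/4.

1/4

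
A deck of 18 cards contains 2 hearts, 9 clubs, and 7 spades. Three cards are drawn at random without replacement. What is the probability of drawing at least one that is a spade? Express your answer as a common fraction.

217/272

P(no spades) = 11/18 × 10/17 × 9/16 = 990/4896 = 55/272.
P(at least one) = 1 − 55/272 = 217/272.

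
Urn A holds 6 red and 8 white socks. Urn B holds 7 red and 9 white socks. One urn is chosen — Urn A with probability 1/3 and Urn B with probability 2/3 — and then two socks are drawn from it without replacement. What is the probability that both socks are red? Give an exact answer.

937/5460

From Urn A: P(both red) = (6/14)(5/13) = 15/91.
From Urn B: P(both red) = (7/16)(6/15) = 7/40.
Total probability = (1/3)(15/91) + (2/3)(7/40) = 937/5460.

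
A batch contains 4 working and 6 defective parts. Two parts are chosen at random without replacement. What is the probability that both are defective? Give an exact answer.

P = 6/10 × 5/9 = 30/90 = 1/3.

1/3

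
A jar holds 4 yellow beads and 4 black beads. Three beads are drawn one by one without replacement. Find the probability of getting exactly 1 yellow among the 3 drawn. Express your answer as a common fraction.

One ordering (yellow drawn first) has probability 4/8 × 4/7 × 3/6 = 48/336 = 1/7.
There are C(3,1) = 3 such orderings, each equally likely, so P = 3 × 1/7 = 3/7.

3/7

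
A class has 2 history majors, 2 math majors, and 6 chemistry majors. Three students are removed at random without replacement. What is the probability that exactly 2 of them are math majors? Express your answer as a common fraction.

1/15

One ordering (math majors drawn first) has probability 2/10 × 1/9 × 8/8 = 16/720 = 1/45.
There are C(3,2) = 3 such orderings, each equally likely, so P = 3 × 1/45 = 1/15.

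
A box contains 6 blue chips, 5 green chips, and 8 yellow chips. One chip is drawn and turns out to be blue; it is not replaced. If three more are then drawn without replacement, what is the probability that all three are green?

5/408

After the first draw, 5 of the remaining 18 chips are green.
P = 5/18 × 4/17 × 3/16 = 60/4896 = 5/408.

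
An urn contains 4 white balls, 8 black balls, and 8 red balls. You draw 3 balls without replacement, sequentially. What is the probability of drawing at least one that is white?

29/57

P(no white) = 16/20 × 15/19 × 14/18 = 3360/6840 = 28/57.
P(at least one) = 1 − 28/57 = 29/57.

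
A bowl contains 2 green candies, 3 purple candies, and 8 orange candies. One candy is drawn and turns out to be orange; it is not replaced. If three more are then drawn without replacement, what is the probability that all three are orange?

7/44

After the first draw, 7 of the remaining 12 candies are orange.
P = 7/12 × 6/11 × 5/10 = 210/1320 = 7/44.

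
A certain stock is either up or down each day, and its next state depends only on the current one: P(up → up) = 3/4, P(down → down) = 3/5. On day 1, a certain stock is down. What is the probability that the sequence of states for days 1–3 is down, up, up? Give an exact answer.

3/10

Day 1 is given. For each transition, use the conditional probability from the current state:
P(up | down) = 2/5; P(up | up) = 3/4.
P = 2/5 × 3/4 = 6/20 = 3/10.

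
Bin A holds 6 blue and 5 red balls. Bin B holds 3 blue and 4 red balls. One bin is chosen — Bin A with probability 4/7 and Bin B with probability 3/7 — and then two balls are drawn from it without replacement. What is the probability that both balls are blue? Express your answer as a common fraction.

From Bin A: P(both blue) = (6/11)(5/10) = 3/11.
From Bin B: P(both blue) = (3/7)(2/6) = 1/7.
Total probability = (4/7)(3/11) + (3/7)(1/7) = 117/539.

117/539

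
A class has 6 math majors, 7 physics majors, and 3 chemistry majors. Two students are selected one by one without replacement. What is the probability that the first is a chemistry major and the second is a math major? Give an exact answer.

3/40

Multiply the probability of each draw given the previous ones:
P = 3/16 × 6/15 = 18/240 = 3/40.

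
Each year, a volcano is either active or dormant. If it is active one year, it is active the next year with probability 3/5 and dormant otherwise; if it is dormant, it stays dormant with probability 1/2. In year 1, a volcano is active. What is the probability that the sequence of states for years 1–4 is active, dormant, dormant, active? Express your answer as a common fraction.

Year 1 is given. For each transition, use the conditional probability from the current state:
P(dormant | active) = 2/5; P(dormant | dormant) = 1/2; P(active | dormant) = 1/2.
P = 2/5 × 1/2 × 1/2 = 2/20 = 1/10.

1/10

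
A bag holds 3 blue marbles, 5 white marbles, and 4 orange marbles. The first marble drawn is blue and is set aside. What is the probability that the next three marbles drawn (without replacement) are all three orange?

With the first marble removed, 4 orange remain out of 11.
P = 4/11 × 3/10 × 2/9 = 24/990 = 4/165.

4/165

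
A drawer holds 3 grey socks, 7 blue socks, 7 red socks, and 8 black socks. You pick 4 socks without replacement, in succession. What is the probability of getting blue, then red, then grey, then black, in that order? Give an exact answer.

Multiply the probability of each draw given the previous ones:
P = 7/25 × 7/24 × 3/23 × 8/22 = 1176/303600 = 49/12650.

49/12650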